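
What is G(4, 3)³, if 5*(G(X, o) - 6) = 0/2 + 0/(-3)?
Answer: 216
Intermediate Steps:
G(X, o) = 6 (G(X, o) = 6 + (0/2 + 0/(-3))/5 = 6 + (0*(½) + 0*(-⅓))/5 = 6 + (0 + 0)/5 = 6 + (⅕)*0 = 6 + 0 = 6)
G(4, 3)³ = 6³ = 216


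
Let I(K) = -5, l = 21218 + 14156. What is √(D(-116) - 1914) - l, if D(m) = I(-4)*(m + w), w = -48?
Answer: -35374 + I*√1094 ≈ -35374.0 + 33.076*I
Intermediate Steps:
l = 35374
D(m) = 240 - 5*m (D(m) = -5*(m - 48) = -5*(-48 + m) = 240 - 5*m)
√(D(-116) - 1914) - l = √((240 - 5*(-116)) - 1914) - 1*35374 = √((240 + 580) - 1914) - 35374 = √(820 - 1914) - 35374 = √(-1094) - 35374 = I*√1094 - 35374 = -35374 + I*√1094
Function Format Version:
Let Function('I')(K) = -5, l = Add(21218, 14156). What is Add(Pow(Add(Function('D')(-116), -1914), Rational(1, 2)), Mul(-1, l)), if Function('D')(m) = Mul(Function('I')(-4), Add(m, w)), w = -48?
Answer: Add(-35374, Mul(I, Pow(1094, Rational(1, 2)))) ≈ Add(-35374., Mul(33.076, I))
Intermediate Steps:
l = 35374
Function('D')(m) = Add(240, Mul(-5, m)) (Function('D')(m) = Mul(-5, Add(m, -48)) = Mul(-5, Add(-48, m)) = Add(240, Mul(-5, m)))
Add(Pow(Add(Function('D')(-116), -1914), Rational(1, 2)), Mul(-1, l)) = Add(Pow(Add(Add(240, Mul(-5, -116)), -1914), Rational(1, 2)), Mul(-1, 35374)) = Add(Pow(Add(Add(240, 580), -1914), Rational(1, 2)), -35374) = Add(Pow(Add(820, -1914), Rational(1, 2)), -35374) = Add(Pow(-1094, Rational(1, 2)), -35374) = Add(Mul(I, Pow(1094, Rational(1, 2))), -35374) = Add(-35374, Mul(I, Pow(1094, Rational(1, 2))))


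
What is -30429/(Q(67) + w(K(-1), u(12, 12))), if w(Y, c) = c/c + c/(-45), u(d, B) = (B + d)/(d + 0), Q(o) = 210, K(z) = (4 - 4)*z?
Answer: -1369305/9493 ≈ -144.24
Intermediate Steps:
K(z) = 0 (K(z) = 0*z = 0)
u(d, B) = (B + d)/d
w(Y, c) = 1 - c/45 (w(Y, c) = 1 + c*(-1/45) = 1 - c/45)
-30429/(Q(67) + w(K(-1), u(12, 12))) = -30429/(210 + (1 - (12 + 12)/(45*12))) = -30429/(210 + (1 - 24/540)) = -30429/(210 + (1 - 1/45*2)) = -30429/(210 + (1 - 2/45)) = -30429/(210 + 43/45) = -30429/9493/45 = -30429*45/9493 = -1369305/9493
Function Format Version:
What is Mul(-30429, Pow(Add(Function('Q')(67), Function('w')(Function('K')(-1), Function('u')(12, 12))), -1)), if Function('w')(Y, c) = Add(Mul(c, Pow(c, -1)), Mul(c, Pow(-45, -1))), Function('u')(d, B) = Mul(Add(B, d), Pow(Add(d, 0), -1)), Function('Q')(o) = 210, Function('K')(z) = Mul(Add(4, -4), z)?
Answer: Rational(-1369305, 9493) ≈ -144.24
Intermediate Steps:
Function('K')(z) = 0 (Function('K')(z) = Mul(0, z) = 0)
Function('u')(d, B) = Mul(Pow(d, -1), Add(B, d)) (Function('u')(d, B) = Mul(Add(B, d), Pow(d, -1)) = Mul(Pow(d, -1), Add(B, d)))
Function('w')(Y, c) = Add(1, Mul(Rational(-1, 45), c)) (Function('w')(Y, c) = Add(1, Mul(c, Rational(-1, 45))) = Add(1, Mul(Rational(-1, 45), c)))
Mul(-30429, Pow(Add(Function('Q')(67), Function('w')(Function('K')(-1), Function('u')(12, 12))), -1)) = Mul(-30429, Pow(Add(210, Add(1, Mul(Rational(-1, 45), Mul(Pow(12, -1), Add(12, 12))))), -1)) = Mul(-30429, Pow(Add(210, Add(1, Mul(Rational(-1, 45), Mul(Rational(1, 12), 24)))), -1)) = Mul(-30429, Pow(Add(210, Add(1, Mul(Rational(-1, 45), 2))), -1)) = Mul(-30429, Pow(Add(210, Add(1, Rational(-2, 45))), -1)) = Mul(-30429, Pow(Add(210, Rational(43, 45)), -1)) = Mul(-30429, Pow(Rational(9493, 45), -1)) = Mul(-30429, Rational(45, 9493)) = Rational(-1369305, 9493)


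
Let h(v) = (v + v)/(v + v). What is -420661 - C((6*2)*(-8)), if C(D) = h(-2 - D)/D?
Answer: -40383455/96 ≈ -4.2066e+5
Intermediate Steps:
h(v) = 1 (h(v) = (2*v)/((2*v)) = (2*v)*(1/(2*v)) = 1)
C(D) = 1/D
-420661 - C((6*2)*(-8)) = -420661 - 1/((6*2)*(-8)) = -420661 - 1/(12*(-8)) = -420661 - 1/(-96) = -420661 - 1*(-1/96) = -420661 + 1/96 = -40383455/96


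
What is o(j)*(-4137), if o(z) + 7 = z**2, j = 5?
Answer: -74466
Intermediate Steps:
o(z) = -7 + z**2
o(j)*(-4137) = (-7 + 5**2)*(-4137) = (-7 + 25)*(-4137) = 18*(-4137) = -74466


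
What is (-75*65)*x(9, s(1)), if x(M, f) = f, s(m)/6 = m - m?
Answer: 0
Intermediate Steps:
s(m) = 0 (s(m) = 6*(m - m) = 6*0 = 0)
(-75*65)*x(9, s(1)) = -75*65*0 = -4875*0 = 0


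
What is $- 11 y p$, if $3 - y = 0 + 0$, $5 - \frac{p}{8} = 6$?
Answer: $264$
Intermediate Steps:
$p = -8$ ($p = 40 - 48 = -8$)
$y = 3$ ($y = 3 - \left(0 + 0\right) = 3 - 0 = 3 + 0 = 3$)
$- 11 y p = \left(-11\right) 3 \left(-8\right) = \left(-33\right) \left(-8\right) = 264$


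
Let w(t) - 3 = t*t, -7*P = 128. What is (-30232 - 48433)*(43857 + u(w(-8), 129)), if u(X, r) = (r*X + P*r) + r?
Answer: -27681505515/7 ≈ -3.9545e+9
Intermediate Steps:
P = -128/7 (P = -⅐*128 = -128/7 ≈ -18.286)
w(t) = 3 + t² (w(t) = 3 + t*t = 3 + t²)
u(X, r) = -121*r/7 + X*r (u(X, r) = (r*X - 128*r/7) + r = (X*r - 128*r/7) + r = (-128*r/7 + X*r) + r = -121*r/7 + X*r)
(-30232 - 48433)*(43857 + u(w(-8), 129)) = (-30232 - 48433)*(43857 + (⅐)*129*(-121 + 7*(3 + (-8)²))) = -78665*(43857 + (⅐)*129*(-121 + 7*(3 + 64))) = -78665*(43857 + (⅐)*129*(-121 + 7*67)) = -78665*(43857 + (⅐)*129*(-121 + 469)) = -78665*(43857 + (⅐)*129*348) = -78665*(43857 + 44892/7) = -78665*351891/7 = -27681505515/7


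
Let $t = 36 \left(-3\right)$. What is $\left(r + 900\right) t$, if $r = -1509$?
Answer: $65772$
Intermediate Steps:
$t = -108$
$\left(r + 900\right) t = \left(-1509 + 900\right) \left(-108\right) = \left(-609\right) \left(-108\right) = 65772$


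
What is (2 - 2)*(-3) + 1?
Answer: 1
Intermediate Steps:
(2 - 2)*(-3) + 1 = 0*(-3) + 1 = 0 + 1 = 1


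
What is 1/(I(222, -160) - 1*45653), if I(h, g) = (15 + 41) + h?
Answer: -1/45375 ≈ -2.2039e-5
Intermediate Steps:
I(h, g) = 56 + h
1/(I(222, -160) - 1*45653) = 1/((56 + 222) - 1*45653) = 1/(278 - 45653) = 1/(-45375) = -1/45375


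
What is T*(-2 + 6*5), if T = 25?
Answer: 700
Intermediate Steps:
T*(-2 + 6*5) = 25*(-2 + 6*5) = 25*(-2 + 30) = 25*28 = 700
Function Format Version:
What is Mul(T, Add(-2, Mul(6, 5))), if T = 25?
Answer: 700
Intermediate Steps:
Mul(T, Add(-2, Mul(6, 5))) = Mul(25, Add(-2, Mul(6, 5))) = Mul(25, Add(-2, 30)) = Mul(25, 28) = 700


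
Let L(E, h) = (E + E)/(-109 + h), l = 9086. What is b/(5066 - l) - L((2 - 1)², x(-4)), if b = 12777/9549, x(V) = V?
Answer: 25110053/1445909580 ≈ 0.017366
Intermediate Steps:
b = 4259/3183 (b = 12777*(1/9549) = 4259/3183 ≈ 1.3380)
L(E, h) = 2*E/(-109 + h) (L(E, h) = (2*E)/(-109 + h) = 2*E/(-109 + h))
b/(5066 - l) - L((2 - 1)², x(-4)) = 4259/(3183*(5066 - 1*9086)) - 2*(2 - 1)²/(-109 - 4) = 4259/(3183*(5066 - 9086)) - 2*1²/(-113) = (4259/3183)/(-4020) - 2*(-1)/113 = (4259/3183)*(-1/4020) - 1*(-2/113) = -4259/12795660 + 2/113 = 25110053/1445909580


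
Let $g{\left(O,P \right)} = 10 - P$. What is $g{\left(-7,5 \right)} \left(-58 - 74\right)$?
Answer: $-660$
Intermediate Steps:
$g{\left(-7,5 \right)} \left(-58 - 74\right) = \left(10 - 5\right) \left(-58 - 74\right) = \left(10 - 5\right) \left(-132\right) = 5 \left(-132\right) = -660$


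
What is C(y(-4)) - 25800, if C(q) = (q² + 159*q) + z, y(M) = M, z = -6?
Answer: -26426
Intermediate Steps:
C(q) = -6 + q² + 159*q (C(q) = (q² + 159*q) - 6 = -6 + q² + 159*q)
C(y(-4)) - 25800 = (-6 + (-4)² + 159*(-4)) - 25800 = (-6 + 16 - 636) - 25800 = -626 - 25800 = -26426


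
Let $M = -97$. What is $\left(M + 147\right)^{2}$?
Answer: $2500$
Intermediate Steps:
$\left(M + 147\right)^{2} = \left(-97 + 147\right)^{2} = 50^{2} = 2500$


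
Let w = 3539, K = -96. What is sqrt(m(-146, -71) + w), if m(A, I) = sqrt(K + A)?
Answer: sqrt(3539 + 11*I*sqrt(2)) ≈ 59.49 + 0.1307*I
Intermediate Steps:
m(A, I) = sqrt(-96 + A)
sqrt(m(-146, -71) + w) = sqrt(sqrt(-96 - 146) + 3539) = sqrt(sqrt(-242) + 3539) = sqrt(11*I*sqrt(2) + 3539) = sqrt(3539 + 11*I*sqrt(2))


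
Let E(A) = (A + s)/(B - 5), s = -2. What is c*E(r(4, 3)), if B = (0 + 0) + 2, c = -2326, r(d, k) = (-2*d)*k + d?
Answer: -51172/3 ≈ -17057.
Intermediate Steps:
r(d, k) = d - 2*d*k (r(d, k) = -2*d*k + d = d - 2*d*k)
B = 2 (B = 0 + 2 = 2)
E(A) = 2/3 - A/3 (E(A) = (A - 2)/(2 - 5) = (-2 + A)/(-3) = (-2 + A)*(-1/3) = 2/3 - A/3)
c*E(r(4, 3)) = -2326*(2/3 - 4*(1 - 2*3)/3) = -2326*(2/3 - 4*(1 - 6)/3) = -2326*(2/3 - 4*(-5)/3) = -2326*(2/3 - 1/3*(-20)) = -2326*(2/3 + 20/3) = -2326*22/3 = -51172/3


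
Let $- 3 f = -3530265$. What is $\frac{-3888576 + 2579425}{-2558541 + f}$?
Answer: $\frac{1309151}{1381786} \approx 0.94743$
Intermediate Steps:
$f = 1176755$ ($f = \left(- \frac{1}{3}\right) \left(-3530265\right) = 1176755$)
$\frac{-3888576 + 2579425}{-2558541 + f} = \frac{-3888576 + 2579425}{-2558541 + 1176755} = - \frac{1309151}{-1381786} = \left(-1309151\right) \left(- \frac{1}{1381786}\right) = \frac{1309151}{1381786}$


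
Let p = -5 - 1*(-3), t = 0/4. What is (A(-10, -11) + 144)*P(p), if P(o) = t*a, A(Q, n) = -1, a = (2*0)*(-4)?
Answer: 0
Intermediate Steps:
a = 0 (a = 0*(-4) = 0)
t = 0 (t = 0*(¼) = 0)
p = -2 (p = -5 + 3 = -2)
P(o) = 0 (P(o) = 0*0 = 0)
(A(-10, -11) + 144)*P(p) = (-1 + 144)*0 = 143*0 = 0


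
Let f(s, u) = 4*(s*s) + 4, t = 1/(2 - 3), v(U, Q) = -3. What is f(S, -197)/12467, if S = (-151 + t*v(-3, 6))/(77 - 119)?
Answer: 23668/5497947 ≈ 0.0043049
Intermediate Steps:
t = -1 (t = 1/(-1) = -1)
S = 74/21 (S = (-151 - 1*(-3))/(77 - 119) = (-151 + 3)/(-42) = -148*(-1/42) = 74/21 ≈ 3.5238)
f(s, u) = 4 + 4*s² (f(s, u) = 4*s² + 4 = 4 + 4*s²)
f(S, -197)/12467 = (4 + 4*(74/21)²)/12467 = (4 + 4*(5476/441))*(1/12467) = (4 + 21904/441)*(1/12467) = (23668/441)*(1/12467) = 23668/5497947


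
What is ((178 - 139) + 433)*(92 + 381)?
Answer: 223256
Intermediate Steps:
((178 - 139) + 433)*(92 + 381) = (39 + 433)*473 = 472*473 = 223256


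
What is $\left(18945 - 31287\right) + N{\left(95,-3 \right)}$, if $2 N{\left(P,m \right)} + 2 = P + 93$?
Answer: $-12249$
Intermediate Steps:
$N{\left(P,m \right)} = \frac{91}{2} + \frac{P}{2}$ ($N{\left(P,m \right)} = -1 + \frac{P + 93}{2} = -1 + \frac{93 + P}{2} = -1 + \left(\frac{93}{2} + \frac{P}{2}\right) = \frac{91}{2} + \frac{P}{2}$)
$\left(18945 - 31287\right) + N{\left(95,-3 \right)} = \left(18945 - 31287\right) + \left(\frac{91}{2} + \frac{1}{2} \cdot 95\right) = -12342 + \left(\frac{91}{2} + \frac{95}{2}\right) = -12342 + 93 = -12249$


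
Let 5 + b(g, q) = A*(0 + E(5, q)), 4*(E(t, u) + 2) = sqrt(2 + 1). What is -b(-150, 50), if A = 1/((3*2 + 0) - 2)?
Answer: 11/2 - sqrt(3)/16 ≈ 5.3917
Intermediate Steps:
E(t, u) = -2 + sqrt(3)/4 (E(t, u) = -2 + sqrt(2 + 1)/4 = -2 + sqrt(3)/4)
A = 1/4 (A = 1/((6 + 0) - 2) = 1/(6 - 2) = 1/4 ≈ 0.25000)
b(g, q) = -11/2 + sqrt(3)/16 (b(g, q) = -5 + (0 + (-2 + sqrt(3)/4))/4 = -5 + (-2 + sqrt(3)/4)/4 = -5 + (-1/2 + sqrt(3)/16) = -11/2 + sqrt(3)/16)
-b(-150, 50) = -(-11/2 + sqrt(3)/16) = 11/2 - sqrt(3)/16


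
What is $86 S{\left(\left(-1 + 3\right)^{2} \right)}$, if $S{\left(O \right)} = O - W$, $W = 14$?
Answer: $-860$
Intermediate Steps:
$S{\left(O \right)} = -14 + O$ ($S{\left(O \right)} = O - 14 = -14 + O$)
$86 S{\left(\left(-1 + 3\right)^{2} \right)} = 86 \left(-14 + \left(-1 + 3\right)^{2}\right) = 86 \left(-14 + 2^{2}\right) = 86 \left(-14 + 4\right) = 86 \left(-10\right) = -860$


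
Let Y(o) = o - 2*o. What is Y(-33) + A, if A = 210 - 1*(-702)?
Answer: 945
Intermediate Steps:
A = 912 (A = 210 + 702 = 912)
Y(o) = -o
Y(-33) + A = -1*(-33) + 912 = 33 + 912 = 945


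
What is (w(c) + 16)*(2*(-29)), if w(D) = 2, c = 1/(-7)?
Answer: -1044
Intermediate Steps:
c = -⅐ ≈ -0.14286
(w(c) + 16)*(2*(-29)) = (2 + 16)*(2*(-29)) = 18*(-58) = -1044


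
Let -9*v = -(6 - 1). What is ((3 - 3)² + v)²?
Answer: 25/81 ≈ 0.30864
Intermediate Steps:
v = 5/9 (v = -(-1)*(6 - 1)/9 = -(-1)*5/9 = -⅑*(-5) = 5/9 ≈ 0.55556)
((3 - 3)² + v)² = ((3 - 3)² + 5/9)² = (0² + 5/9)² = (0 + 5/9)² = (5/9)² = 25/81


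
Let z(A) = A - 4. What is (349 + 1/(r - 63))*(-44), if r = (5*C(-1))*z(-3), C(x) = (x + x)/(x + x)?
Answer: -752422/49 ≈ -15356.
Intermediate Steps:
C(x) = 1 (C(x) = (2*x)/((2*x)) = (2*x)*(1/(2*x)) = 1)
z(A) = -4 + A
r = -35 (r = (5*1)*(-4 - 3) = 5*(-7) = -35)
(349 + 1/(r - 63))*(-44) = (349 + 1/(-35 - 63))*(-44) = (349 + 1/(-98))*(-44) = (349 - 1/98)*(-44) = (34201/98)*(-44) = -752422/49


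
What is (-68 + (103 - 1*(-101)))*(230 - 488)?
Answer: -35088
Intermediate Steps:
(-68 + (103 - 1*(-101)))*(230 - 488) = (-68 + (103 + 101))*(-258) = (-68 + 204)*(-258) = 136*(-258) = -35088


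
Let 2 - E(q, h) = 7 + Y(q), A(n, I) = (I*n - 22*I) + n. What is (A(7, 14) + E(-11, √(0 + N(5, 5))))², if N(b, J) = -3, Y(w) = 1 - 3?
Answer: 42436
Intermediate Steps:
Y(w) = -2
A(n, I) = n - 22*I + I*n (A(n, I) = (-22*I + I*n) + n = n - 22*I + I*n)
E(q, h) = -3 (E(q, h) = 2 - (7 - 2) = 2 - 1*5 = 2 - 5 = -3)
(A(7, 14) + E(-11, √(0 + N(5, 5))))² = ((7 - 22*14 + 14*7) - 3)² = ((7 - 308 + 98) - 3)² = (-203 - 3)² = (-206)² = 42436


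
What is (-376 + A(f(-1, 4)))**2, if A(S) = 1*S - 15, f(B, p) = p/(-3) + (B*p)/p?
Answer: 1392400/9 ≈ 1.5471e+5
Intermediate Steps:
f(B, p) = B - p/3 (f(B, p) = p*(-1/3) + B = -p/3 + B = B - p/3)
A(S) = -15 + S (A(S) = S - 15 = -15 + S)
(-376 + A(f(-1, 4)))**2 = (-376 + (-15 + (-1 - 1/3*4)))**2 = (-376 + (-15 + (-1 - 4/3)))**2 = (-376 + (-15 - 7/3))**2 = (-376 - 52/3)**2 = (-1180/3)**2 = 1392400/9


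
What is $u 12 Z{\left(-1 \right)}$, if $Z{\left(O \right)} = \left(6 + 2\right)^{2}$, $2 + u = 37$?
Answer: $26880$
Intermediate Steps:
$u = 35$ ($u = -2 + 37 = 35$)
$Z{\left(O \right)} = 64$ ($Z{\left(O \right)} = 8^{2} = 64$)
$u 12 Z{\left(-1 \right)} = 35 \cdot 12 \cdot 64 = 420 \cdot 64 = 26880$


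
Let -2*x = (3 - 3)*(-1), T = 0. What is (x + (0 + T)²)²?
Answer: 0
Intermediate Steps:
x = 0 (x = -(3 - 3)*(-1)/2 = -0*(-1) = -½*0 = 0)
(x + (0 + T)²)² = (0 + (0 + 0)²)² = (0 + 0²)² = (0 + 0)² = 0² = 0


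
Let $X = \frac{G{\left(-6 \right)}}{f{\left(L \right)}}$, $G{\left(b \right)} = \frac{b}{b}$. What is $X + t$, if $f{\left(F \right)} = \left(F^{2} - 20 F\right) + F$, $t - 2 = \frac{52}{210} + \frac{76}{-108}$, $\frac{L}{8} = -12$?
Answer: $\frac{1073887}{695520} \approx 1.544$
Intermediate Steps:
$L = -96$ ($L = 8 \left(-12\right) = -96$)
$t = \frac{1459}{945}$ ($t = 2 + \left(\frac{52}{210} + \frac{76}{-108}\right) = 2 + \left(52 \cdot \frac{1}{210} + 76 \left(- \frac{1}{108}\right)\right) = 2 + \left(\frac{26}{105} - \frac{19}{27}\right) = 2 - \frac{431}{945} = \frac{1459}{945} \approx 1.5439$)
$f{\left(F \right)} = F^{2} - 19 F$
$G{\left(b \right)} = 1$
$X = \frac{1}{11040}$ ($X = 1 \frac{1}{\left(-96\right) \left(-19 - 96\right)} = 1 \frac{1}{\left(-96\right) \left(-115\right)} = 1 \cdot \frac{1}{11040} = \frac{1}{11040} \approx 9.058 \cdot 10^{-5}$)
$X + t = \frac{1}{11040} + \frac{1459}{945} = \frac{1073887}{695520}$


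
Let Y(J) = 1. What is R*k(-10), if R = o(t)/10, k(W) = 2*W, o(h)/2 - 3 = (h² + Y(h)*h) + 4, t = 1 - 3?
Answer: -36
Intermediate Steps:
t = -2
o(h) = 14 + 2*h + 2*h² (o(h) = 6 + 2*((h² + 1*h) + 4) = 6 + 2*((h² + h) + 4) = 6 + 2*((h + h²) + 4) = 6 + 2*(4 + h + h²) = 6 + (8 + 2*h + 2*h²) = 14 + 2*h + 2*h²)
R = 9/5 (R = (14 + 2*(-2) + 2*(-2)²)/10 = (14 - 4 + 2*4)*(⅒) = (14 - 4 + 8)*(⅒) = 18*(⅒) = 9/5 ≈ 1.8000)
R*k(-10) = 9*(2*(-10))/5 = (9/5)*(-20) = -36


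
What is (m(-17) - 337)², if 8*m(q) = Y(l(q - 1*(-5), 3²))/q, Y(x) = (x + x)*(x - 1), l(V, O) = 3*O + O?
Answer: 36529936/289 ≈ 1.2640e+5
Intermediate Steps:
l(V, O) = 4*O
Y(x) = 2*x*(-1 + x) (Y(x) = (2*x)*(-1 + x) = 2*x*(-1 + x))
m(q) = 315/q (m(q) = ((2*(4*3²)*(-1 + 4*3²))/q)/8 = ((2*(4*9)*(-1 + 4*9))/q)/8 = ((2*36*(-1 + 36))/q)/8 = ((2*36*35)/q)/8 = (2520/q)/8 = 315/q)
(m(-17) - 337)² = (315/(-17) - 337)² = (315*(-1/17) - 337)² = (-315/17 - 337)² = (-6044/17)² = 36529936/289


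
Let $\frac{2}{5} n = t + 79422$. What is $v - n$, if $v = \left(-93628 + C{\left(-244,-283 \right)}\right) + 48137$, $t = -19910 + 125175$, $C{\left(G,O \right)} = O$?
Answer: $- \frac{1014983}{2} \approx -5.0749 \cdot 10^{5}$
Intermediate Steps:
$t = 105265$
$v = -45774$ ($v = \left(-93628 - 283\right) + 48137 = -93911 + 48137 = -45774$)
$n = \frac{923435}{2}$ ($n = \frac{5 \left(105265 + 79422\right)}{2} = \frac{5}{2} \cdot 184687 = \frac{923435}{2} \approx 4.6172 \cdot 10^{5}$)
$v - n = -45774 - \frac{923435}{2} = - \frac{1014983}{2}$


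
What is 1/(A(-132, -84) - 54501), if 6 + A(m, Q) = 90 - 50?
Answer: -1/54467 ≈ -1.8360e-5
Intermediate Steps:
A(m, Q) = 34 (A(m, Q) = -6 + (90 - 50) = -6 + 40 = 34)
1/(A(-132, -84) - 54501) = 1/(34 - 54501) = 1/(-54467) = -1/54467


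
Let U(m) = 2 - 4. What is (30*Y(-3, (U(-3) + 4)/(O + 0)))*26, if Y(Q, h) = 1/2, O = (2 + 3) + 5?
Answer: 390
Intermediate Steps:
O = 10 (O = 5 + 5 = 10)
U(m) = -2
Y(Q, h) = ½
(30*Y(-3, (U(-3) + 4)/(O + 0)))*26 = (30*(½))*26 = 15*26 = 390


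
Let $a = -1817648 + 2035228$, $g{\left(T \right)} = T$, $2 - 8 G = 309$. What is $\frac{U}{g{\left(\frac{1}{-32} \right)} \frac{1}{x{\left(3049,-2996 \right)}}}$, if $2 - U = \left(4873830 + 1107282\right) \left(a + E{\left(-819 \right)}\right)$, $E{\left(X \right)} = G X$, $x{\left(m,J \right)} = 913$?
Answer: $43512892420284320$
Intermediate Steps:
$G = - \frac{307}{8}$ ($G = \frac{1}{4} - \frac{309}{8} = - \frac{307}{8} \approx -38.375$)
$E{\left(X \right)} = - \frac{307 X}{8}$
$a = 217580$
$U = -1489351465645$ ($U = 2 - \left(4873830 + 1107282\right) \left(217580 - - \frac{251433}{8}\right) = 2 - 5981112 \left(217580 + \frac{251433}{8}\right) = 2 - 5981112 \cdot \frac{1992073}{8} = 2 - 1489351465647 = -1489351465645$)
$\frac{U}{g{\left(\frac{1}{-32} \right)} \frac{1}{x{\left(3049,-2996 \right)}}} = - \frac{1489351465645}{\frac{1}{-32} \cdot \frac{1}{913}} = - \frac{1489351465645}{\left(- \frac{1}{32}\right) \frac{1}{913}} = - \frac{1489351465645}{- \frac{1}{29216}} = \left(-1489351465645\right) \left(-29216\right) = 43512892420284320$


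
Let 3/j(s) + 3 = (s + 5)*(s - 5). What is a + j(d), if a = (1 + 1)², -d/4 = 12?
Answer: 9107/2276 ≈ 4.0013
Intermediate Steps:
d = -48 (d = -4*12 = -48)
j(s) = 3/(-3 + (-5 + s)*(5 + s)) (j(s) = 3/(-3 + (s + 5)*(s - 5)) = 3/(-3 + (5 + s)*(-5 + s)) = 3/(-3 + (-5 + s)*(5 + s)))
a = 4 (a = 2² = 4)
a + j(d) = 4 + 3/(-28 + (-48)²) = 4 + 3/(-28 + 2304) = 4 + 3/2276 = 9107/2276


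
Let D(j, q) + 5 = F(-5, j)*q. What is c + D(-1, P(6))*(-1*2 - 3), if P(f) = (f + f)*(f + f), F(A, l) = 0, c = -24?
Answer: 1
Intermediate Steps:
P(f) = 4*f**2 (P(f) = (2*f)*(2*f) = 4*f**2)
D(j, q) = -5 (D(j, q) = -5 + 0*q = -5 + 0 = -5)
c + D(-1, P(6))*(-1*2 - 3) = -24 - 5*(-1*2 - 3) = -24 - 5*(-2 - 3) = -24 - 5*(-5) = -24 + 25 = 1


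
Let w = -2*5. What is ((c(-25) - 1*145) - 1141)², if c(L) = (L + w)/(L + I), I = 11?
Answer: 6589489/4 ≈ 1.6474e+6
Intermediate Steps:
w = -10
c(L) = (-10 + L)/(11 + L) (c(L) = (L - 10)/(L + 11) = (-10 + L)/(11 + L))
((c(-25) - 1*145) - 1141)² = (((-10 - 25)/(11 - 25) - 1*145) - 1141)² = ((-35/(-14) - 145) - 1141)² = ((-1/14*(-35) - 145) - 1141)² = ((5/2 - 145) - 1141)² = (-285/2 - 1141)² = (-2567/2)² = 6589489/4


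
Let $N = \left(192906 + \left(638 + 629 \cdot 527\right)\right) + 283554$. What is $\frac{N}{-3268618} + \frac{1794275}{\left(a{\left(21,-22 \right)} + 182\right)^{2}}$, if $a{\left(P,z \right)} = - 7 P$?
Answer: $\frac{33507480287}{22880326} \approx 1464.5$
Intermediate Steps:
$N = 808581$ ($N = \left(192906 + \left(638 + 331483\right)\right) + 283554 = \left(192906 + 332121\right) + 283554 = 525027 + 283554 = 808581$)
$\frac{N}{-3268618} + \frac{1794275}{\left(a{\left(21,-22 \right)} + 182\right)^{2}} = \frac{808581}{-3268618} + \frac{1794275}{\left(\left(-7\right) 21 + 182\right)^{2}} = 808581 \left(- \frac{1}{3268618}\right) + \frac{1794275}{\left(-147 + 182\right)^{2}} = - \frac{808581}{3268618} + \frac{1794275}{35^{2}} = - \frac{808581}{3268618} + \frac{1794275}{1225} = - \frac{808581}{3268618} + 1794275 \cdot \frac{1}{1225} = - \frac{808581}{3268618} + \frac{10253}{7} = \frac{33507480287}{22880326}$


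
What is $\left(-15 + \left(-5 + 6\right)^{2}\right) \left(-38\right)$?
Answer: $532$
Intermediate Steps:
$\left(-15 + \left(-5 + 6\right)^{2}\right) \left(-38\right) = \left(-15 + 1^{2}\right) \left(-38\right) = \left(-15 + 1\right) \left(-38\right) = \left(-14\right) \left(-38\right) = 532$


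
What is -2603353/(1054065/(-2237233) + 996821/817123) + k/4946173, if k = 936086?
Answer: -23539703617590949636947843/6770420927973972554 ≈ -3.4768e+6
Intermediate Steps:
-2603353/(1054065/(-2237233) + 996821/817123) + k/4946173 = -2603353/(1054065/(-2237233) + 996821/817123) + 936086/4946173 = -2603353/(1054065*(-1/2237233) + 996821*(1/817123)) + 936086*(1/4946173) = -2603353/(-1054065/2237233 + 996821/817123) + 936086/4946173 = -2603353/1368820081298/1828094540659 + 936086/4946173 = -2603353*1828094540659/1368820081298 + 936086/4946173 = -4759175406708229627/1368820081298 + 936086/4946173 = -23539703617590949636947843/6770420927973972554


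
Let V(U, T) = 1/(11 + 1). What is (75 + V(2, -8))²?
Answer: 811801/144 ≈ 5637.5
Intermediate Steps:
V(U, T) = 1/12
(75 + V(2, -8))² = (75 + 1/12)² = (901/12)² = 811801/144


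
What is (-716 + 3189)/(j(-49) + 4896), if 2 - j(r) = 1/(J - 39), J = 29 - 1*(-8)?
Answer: 4946/9797 ≈ 0.50485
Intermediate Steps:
J = 37 (J = 29 + 8 = 37)
j(r) = 5/2 (j(r) = 2 - 1/(37 - 39) = 2 - 1/(-2) = 2 - 1*(-1/2) = 2 + 1/2 = 5/2)
(-716 + 3189)/(j(-49) + 4896) = (-716 + 3189)/(5/2 + 4896) = 2473/(9797/2) = 2473*(2/9797) = 4946/9797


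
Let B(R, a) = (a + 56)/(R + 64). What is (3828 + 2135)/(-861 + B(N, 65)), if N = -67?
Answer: -17889/2704 ≈ -6.6158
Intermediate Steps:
B(R, a) = (56 + a)/(64 + R)
(3828 + 2135)/(-861 + B(N, 65)) = (3828 + 2135)/(-861 + (56 + 65)/(64 - 67)) = 5963/(-861 + 121/(-3)) = 5963/(-861 - ⅓*121) = 5963/(-861 - 121/3) = 5963/(-2704/3) = 5963*(-3/2704) = -17889/2704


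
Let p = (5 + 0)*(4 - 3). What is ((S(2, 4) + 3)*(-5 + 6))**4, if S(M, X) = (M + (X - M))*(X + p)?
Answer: 2313441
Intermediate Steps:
p = 5 (p = 5*1 = 5)
S(M, X) = X*(5 + X) (S(M, X) = (M + (X - M))*(X + 5) = X*(5 + X))
((S(2, 4) + 3)*(-5 + 6))**4 = ((4*(5 + 4) + 3)*(-5 + 6))**4 = ((4*9 + 3)*1)**4 = ((36 + 3)*1)**4 = (39*1)**4 = 39**4 = 2313441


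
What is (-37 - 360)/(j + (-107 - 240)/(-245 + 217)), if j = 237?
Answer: -11116/6983 ≈ -1.5919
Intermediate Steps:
(-37 - 360)/(j + (-107 - 240)/(-245 + 217)) = (-37 - 360)/(237 + (-107 - 240)/(-245 + 217)) = -397/(237 - 347/(-28)) = -397/(237 - 347*(-1/28)) = -397/(237 + 347/28) = -397/6983/28 = -397*28/6983 = -11116/6983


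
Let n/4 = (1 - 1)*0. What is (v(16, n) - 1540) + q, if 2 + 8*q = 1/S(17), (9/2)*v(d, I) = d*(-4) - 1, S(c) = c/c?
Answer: -111929/72 ≈ -1554.6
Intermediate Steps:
S(c) = 1
n = 0 (n = 4*((1 - 1)*0) = 4*(0*0) = 4*0 = 0)
v(d, I) = -2/9 - 8*d/9 (v(d, I) = 2*(d*(-4) - 1)/9 = 2*(-4*d - 1)/9 = 2*(-1 - 4*d)/9 = -2/9 - 8*d/9)
q = -⅛ (q = -¼ + (⅛)/1 = -¼ + (⅛)*1 = -¼ + ⅛ = -⅛ ≈ -0.12500)
(v(16, n) - 1540) + q = ((-2/9 - 8/9*16) - 1540) - ⅛ = ((-2/9 - 128/9) - 1540) - ⅛ = (-130/9 - 1540) - ⅛ = -13990/9 - ⅛ = -111929/72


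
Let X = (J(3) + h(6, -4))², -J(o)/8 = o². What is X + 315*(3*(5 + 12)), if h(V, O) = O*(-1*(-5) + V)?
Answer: 29521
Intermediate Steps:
J(o) = -8*o²
h(V, O) = O*(5 + V)
X = 13456 (X = (-8*3² - 4*(5 + 6))² = (-8*9 - 4*11)² = (-72 - 44)² = (-116)² = 13456)
X + 315*(3*(5 + 12)) = 13456 + 315*(3*(5 + 12)) = 13456 + 315*(3*17) = 13456 + 315*51 = 13456 + 16065 = 29521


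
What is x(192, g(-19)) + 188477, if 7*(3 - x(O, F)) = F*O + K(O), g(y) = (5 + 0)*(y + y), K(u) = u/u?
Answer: 1355839/7 ≈ 1.9369e+5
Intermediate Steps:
K(u) = 1
g(y) = 10*y (g(y) = 5*(2*y) = 10*y)
x(O, F) = 20/7 - F*O/7 (x(O, F) = 3 - (F*O + 1)/7 = 3 - (1 + F*O)/7 = 3 + (-⅐ - F*O/7) = 20/7 - F*O/7)
x(192, g(-19)) + 188477 = (20/7 - ⅐*10*(-19)*192) + 188477 = (20/7 - ⅐*(-190)*192) + 188477 = (20/7 + 36480/7) + 188477 = 36500/7 + 188477 = 1355839/7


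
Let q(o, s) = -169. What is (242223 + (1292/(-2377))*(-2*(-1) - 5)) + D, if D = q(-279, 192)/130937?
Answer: 75389327274626/311237249 ≈ 2.4222e+5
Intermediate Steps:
D = -169/130937 ≈ -0.0012907
(242223 + (1292/(-2377))*(-2*(-1) - 5)) + D = (242223 + (1292/(-2377))*(-2*(-1) - 5)) - 169/130937 = (242223 + (1292*(-1/2377))*(2 - 5)) - 169/130937 = (242223 - 1292/2377*(-3)) - 169/130937 = (242223 + 3876/2377) - 169/130937 = 575767947/2377 - 169/130937 = 75389327274626/311237249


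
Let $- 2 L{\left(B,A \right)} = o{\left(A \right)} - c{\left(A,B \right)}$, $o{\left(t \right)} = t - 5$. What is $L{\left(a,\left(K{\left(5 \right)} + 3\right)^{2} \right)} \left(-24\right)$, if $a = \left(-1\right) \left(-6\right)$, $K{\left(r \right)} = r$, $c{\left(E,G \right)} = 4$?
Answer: $660$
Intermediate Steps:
$o{\left(t \right)} = -5 + t$
$a = 6$
$L{\left(B,A \right)} = \frac{9}{2} - \frac{A}{2}$ ($L{\left(B,A \right)} = - \frac{\left(-5 + A\right) - 4}{2} = - \frac{-9 + A}{2} = \frac{9}{2} - \frac{A}{2}$)
$L{\left(a,\left(K{\left(5 \right)} + 3\right)^{2} \right)} \left(-24\right) = \left(\frac{9}{2} - \frac{\left(5 + 3\right)^{2}}{2}\right) \left(-24\right) = \left(\frac{9}{2} - \frac{8^{2}}{2}\right) \left(-24\right) = \left(\frac{9}{2} - 32\right) \left(-24\right) = \left(- \frac{55}{2}\right) \left(-24\right) = 660$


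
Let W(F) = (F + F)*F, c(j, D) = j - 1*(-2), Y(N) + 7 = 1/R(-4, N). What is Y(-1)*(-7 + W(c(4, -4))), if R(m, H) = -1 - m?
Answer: -1300/3 ≈ -433.33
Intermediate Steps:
Y(N) = -20/3 (Y(N) = -7 + 1/(-1 - 1*(-4)) = -7 + 1/(-1 + 4) = -7 + 1/3 = -20/3)
c(j, D) = 2 + j (c(j, D) = j + 2 = 2 + j)
W(F) = 2*F**2 (W(F) = (2*F)*F = 2*F**2)
Y(-1)*(-7 + W(c(4, -4))) = -20*(-7 + 2*(2 + 4)**2)/3 = -20*(-7 + 2*6**2)/3 = -20*(-7 + 2*36)/3 = -20*(-7 + 72)/3 = -20/3*65 = -1300/3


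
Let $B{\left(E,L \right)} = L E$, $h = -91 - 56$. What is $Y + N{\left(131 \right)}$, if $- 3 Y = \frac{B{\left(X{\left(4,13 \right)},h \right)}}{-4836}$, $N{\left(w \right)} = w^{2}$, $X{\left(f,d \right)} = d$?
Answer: $\frac{6383843}{372} \approx 17161.0$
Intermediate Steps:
$h = -147$ ($h = -91 - 56 = -147$)
$B{\left(E,L \right)} = E L$
$Y = - \frac{49}{372}$ ($Y = - \frac{13 \left(-147\right) \frac{1}{-4836}}{3} = - \frac{\left(-1911\right) \left(- \frac{1}{4836}\right)}{3} = \left(- \frac{1}{3}\right) \frac{49}{124} = - \frac{49}{372} \approx -0.13172$)
$Y + N{\left(131 \right)} = - \frac{49}{372} + 131^{2} = - \frac{49}{372} + 17161 = \frac{6383843}{372}$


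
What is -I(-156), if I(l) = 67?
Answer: -67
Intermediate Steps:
-I(-156) = -1*67 = -67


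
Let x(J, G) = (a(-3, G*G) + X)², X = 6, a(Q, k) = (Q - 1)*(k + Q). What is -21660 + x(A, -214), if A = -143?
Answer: 33549761896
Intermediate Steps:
a(Q, k) = (-1 + Q)*(Q + k)
x(J, G) = (18 - 4*G²)² (x(J, G) = (((-3)² - 1*(-3) - G*G - 3*G*G) + 6)² = ((9 + 3 - G² - 3*G²) + 6)² = ((12 - 4*G²) + 6)² = (18 - 4*G²)²)
-21660 + x(A, -214) = -21660 + 4*(-9 + 2*(-214)²)² = -21660 + 4*(-9 + 2*45796)² = -21660 + 4*(-9 + 91592)² = -21660 + 4*91583² = -21660 + 4*8387445889 = -21660 + 33549783556 = 33549761896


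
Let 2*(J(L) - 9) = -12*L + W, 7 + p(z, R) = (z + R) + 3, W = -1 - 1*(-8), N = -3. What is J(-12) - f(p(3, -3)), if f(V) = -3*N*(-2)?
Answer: 205/2 ≈ 102.50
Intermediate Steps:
W = 7 (W = -1 + 8 = 7)
p(z, R) = -4 + R + z (p(z, R) = -7 + ((z + R) + 3) = -7 + ((R + z) + 3) = -7 + (3 + R + z) = -4 + R + z)
J(L) = 25/2 - 6*L (J(L) = 9 + (-12*L + 7)/2 = 9 + (7 - 12*L)/2 = 9 + (7/2 - 6*L) = 25/2 - 6*L)
f(V) = -18 (f(V) = -3*(-3)*(-2) = 9*(-2) = -18)
J(-12) - f(p(3, -3)) = (25/2 - 6*(-12)) - 1*(-18) = (25/2 + 72) + 18 = 169/2 + 18 = 205/2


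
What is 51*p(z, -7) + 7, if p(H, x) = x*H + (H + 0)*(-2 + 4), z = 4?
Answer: -1013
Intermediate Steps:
p(H, x) = 2*H + H*x (p(H, x) = H*x + H*2 = H*x + 2*H = 2*H + H*x)
51*p(z, -7) + 7 = 51*(4*(2 - 7)) + 7 = 51*(4*(-5)) + 7 = 51*(-20) + 7 = -1020 + 7 = -1013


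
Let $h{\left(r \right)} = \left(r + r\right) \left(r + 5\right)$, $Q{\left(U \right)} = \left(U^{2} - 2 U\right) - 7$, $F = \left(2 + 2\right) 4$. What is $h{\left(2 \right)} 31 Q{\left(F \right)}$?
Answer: $188356$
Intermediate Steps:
$F = 16$ ($F = 4 \cdot 4 = 16$)
$Q{\left(U \right)} = -7 + U^{2} - 2 U$
$h{\left(r \right)} = 2 r \left(5 + r\right)$
$h{\left(2 \right)} 31 Q{\left(F \right)} = 2 \cdot 2 \left(5 + 2\right) 31 \left(-7 + 16^{2} - 32\right) = 2 \cdot 2 \cdot 7 \cdot 31 \left(-7 + 256 - 32\right) = 28 \cdot 31 \cdot 217 = 868 \cdot 217 = 188356$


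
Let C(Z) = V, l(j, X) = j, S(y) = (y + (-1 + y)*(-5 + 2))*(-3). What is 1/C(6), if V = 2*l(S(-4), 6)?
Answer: -1/66 ≈ -0.015152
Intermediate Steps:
S(y) = -9 + 6*y (S(y) = (y + (-1 + y)*(-3))*(-3) = (y + (3 - 3*y))*(-3) = (3 - 2*y)*(-3) = -9 + 6*y)
V = -66 (V = 2*(-9 + 6*(-4)) = 2*(-9 - 24) = 2*(-33) = -66)
C(Z) = -66
1/C(6) = 1/(-66) = -1/66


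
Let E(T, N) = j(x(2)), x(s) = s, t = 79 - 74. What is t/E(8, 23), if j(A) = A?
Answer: 5/2 ≈ 2.5000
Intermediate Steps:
t = 5
E(T, N) = 2
t/E(8, 23) = 5/2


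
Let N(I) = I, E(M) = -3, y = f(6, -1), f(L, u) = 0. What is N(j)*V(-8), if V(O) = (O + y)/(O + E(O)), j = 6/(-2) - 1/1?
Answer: -32/11 ≈ -2.9091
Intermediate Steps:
j = -4 (j = 6*(-½) - 1*1 = -3 - 1 = -4)
y = 0
V(O) = O/(-3 + O) (V(O) = (O + 0)/(O - 3) = O/(-3 + O))
N(j)*V(-8) = -(-32)/(-3 - 8) = -(-32)/(-11) = -(-32)*(-1)/11 = -4*8/11 = -32/11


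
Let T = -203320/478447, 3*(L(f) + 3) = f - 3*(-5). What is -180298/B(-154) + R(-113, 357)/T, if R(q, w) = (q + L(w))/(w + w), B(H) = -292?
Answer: 408950461732/662340315 ≈ 617.43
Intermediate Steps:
L(f) = 2 + f/3 (L(f) = -3 + (f - 3*(-5))/3 = -3 + (f + 15)/3 = -3 + (15 + f)/3 = -3 + (5 + f/3) = 2 + f/3)
T = -203320/478447 (T = -203320*1/478447 = -203320/478447 ≈ -0.42496)
R(q, w) = (2 + q + w/3)/(2*w) (R(q, w) = (q + (2 + w/3))/(w + w) = (2 + q + w/3)/((2*w)) = (2 + q + w/3)*(1/(2*w)) = (2 + q + w/3)/(2*w))
-180298/B(-154) + R(-113, 357)/T = -180298/(-292) + ((1/6)*(6 + 357 + 3*(-113))/357)/(-203320/478447) = -180298*(-1/292) + ((1/6)*(1/357)*(6 + 357 - 339))*(-478447/203320) = 90149/146 + ((1/6)*(1/357)*24)*(-478447/203320) = 90149/146 + (4/357)*(-478447/203320) = 90149/146 - 478447/18146310 = 408950461732/662340315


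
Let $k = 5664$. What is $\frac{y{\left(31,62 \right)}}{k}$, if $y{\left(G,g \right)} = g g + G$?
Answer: $\frac{3875}{5664} \approx 0.68414$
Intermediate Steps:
$y{\left(G,g \right)} = G + g^{2}$ ($y{\left(G,g \right)} = g^{2} + G = G + g^{2}$)
$\frac{y{\left(31,62 \right)}}{k} = \frac{31 + 62^{2}}{5664} = \left(31 + 3844\right) \frac{1}{5664} = 3875 \cdot \frac{1}{5664} = \frac{3875}{5664}$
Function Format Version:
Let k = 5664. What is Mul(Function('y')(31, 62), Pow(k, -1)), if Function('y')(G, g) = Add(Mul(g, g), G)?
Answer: Rational(3875, 5664) ≈ 0.68414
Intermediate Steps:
Function('y')(G, g) = Add(G, Pow(g, 2)) (Function('y')(G, g) = Add(Pow(g, 2), G) = Add(G, Pow(g, 2)))
Mul(Function('y')(31, 62), Pow(k, -1)) = Mul(Add(31, Pow(62, 2)), Pow(5664, -1)) = Mul(Add(31, 3844), Rational(1, 5664)) = Mul(3875, Rational(1, 5664)) = Rational(3875, 5664)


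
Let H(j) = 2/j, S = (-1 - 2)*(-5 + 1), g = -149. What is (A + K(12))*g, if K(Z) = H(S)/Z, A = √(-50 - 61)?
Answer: -149/72 - 149*I*√111 ≈ -2.0694 - 1569.8*I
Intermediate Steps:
S = 12 (S = -3*(-4) = 12)
A = I*√111 (A = √(-111) = I*√111 ≈ 10.536*I)
K(Z) = 1/(6*Z) (K(Z) = (2/12)/Z = (2*(1/12))/Z = 1/(6*Z))
(A + K(12))*g = (I*√111 + (⅙)/12)*(-149) = (I*√111 + (⅙)*(1/12))*(-149) = (I*√111 + 1/72)*(-149) = (1/72 + I*√111)*(-149) = -149/72 - 149*I*√111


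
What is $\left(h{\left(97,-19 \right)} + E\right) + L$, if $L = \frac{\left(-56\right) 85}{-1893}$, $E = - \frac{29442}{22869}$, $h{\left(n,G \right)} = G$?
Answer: $- \frac{12212803}{687159} \approx -17.773$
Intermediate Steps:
$E = - \frac{1402}{1089}$ ($E = \left(-29442\right) \frac{1}{22869} = - \frac{1402}{1089} \approx -1.2874$)
$L = \frac{4760}{1893}$ ($L = \left(-4760\right) \left(- \frac{1}{1893}\right) = \frac{4760}{1893} \approx 2.5145$)
$\left(h{\left(97,-19 \right)} + E\right) + L = \left(-19 - \frac{1402}{1089}\right) + \frac{4760}{1893} = - \frac{22093}{1089} + \frac{4760}{1893} = - \frac{12212803}{687159}$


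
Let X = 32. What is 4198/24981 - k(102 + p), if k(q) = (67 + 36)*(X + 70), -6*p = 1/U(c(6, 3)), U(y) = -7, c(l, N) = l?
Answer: -262446188/24981 ≈ -10506.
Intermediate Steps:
p = 1/42 (p = -⅙/(-7) = -⅙*(-⅐) = 1/42 ≈ 0.023810)
k(q) = 10506 (k(q) = (67 + 36)*(32 + 70) = 103*102 = 10506)
4198/24981 - k(102 + p) = 4198/24981 - 1*10506 = 4198*(1/24981) - 10506 = 4198/24981 - 10506 = -262446188/24981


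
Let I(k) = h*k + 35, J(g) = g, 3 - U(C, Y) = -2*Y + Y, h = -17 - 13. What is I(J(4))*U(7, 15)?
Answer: -1530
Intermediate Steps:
h = -30
U(C, Y) = 3 + Y (U(C, Y) = 3 - (-2*Y + Y) = 3 - (-1)*Y = 3 + Y)
I(k) = 35 - 30*k (I(k) = -30*k + 35 = 35 - 30*k)
I(J(4))*U(7, 15) = (35 - 30*4)*(3 + 15) = (35 - 120)*18 = -85*18 = -1530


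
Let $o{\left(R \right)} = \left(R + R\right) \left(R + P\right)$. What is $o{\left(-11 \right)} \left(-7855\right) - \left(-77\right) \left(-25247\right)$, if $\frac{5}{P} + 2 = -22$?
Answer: $- \frac{46571173}{12} \approx -3.8809 \cdot 10^{6}$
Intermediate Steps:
$P = - \frac{5}{24}$ ($P = \frac{5}{-2 - 22} = \frac{5}{-24} = 5 \left(- \frac{1}{24}\right) = - \frac{5}{24} \approx -0.20833$)
$o{\left(R \right)} = 2 R \left(- \frac{5}{24} + R\right)$ ($o{\left(R \right)} = \left(R + R\right) \left(R - \frac{5}{24}\right) = 2 R \left(- \frac{5}{24} + R\right)$)
$o{\left(-11 \right)} \left(-7855\right) - \left(-77\right) \left(-25247\right) = \frac{1}{12} \left(-11\right) \left(-5 + 24 \left(-11\right)\right) \left(-7855\right) - \left(-77\right) \left(-25247\right) = \frac{1}{12} \left(-11\right) \left(-5 - 264\right) \left(-7855\right) - 1944019 = \frac{1}{12} \left(-11\right) \left(-269\right) \left(-7855\right) - 1944019 = \frac{2959}{12} \left(-7855\right) - 1944019 = - \frac{23242945}{12} - 1944019 = - \frac{46571173}{12}$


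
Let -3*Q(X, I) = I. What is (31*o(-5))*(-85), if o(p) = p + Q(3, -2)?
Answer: 34255/3 ≈ 11418.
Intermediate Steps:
Q(X, I) = -I/3
o(p) = ⅔ + p (o(p) = p - ⅓*(-2) = p + ⅔ = ⅔ + p)
(31*o(-5))*(-85) = (31*(⅔ - 5))*(-85) = (31*(-13/3))*(-85) = -403/3*(-85) = 34255/3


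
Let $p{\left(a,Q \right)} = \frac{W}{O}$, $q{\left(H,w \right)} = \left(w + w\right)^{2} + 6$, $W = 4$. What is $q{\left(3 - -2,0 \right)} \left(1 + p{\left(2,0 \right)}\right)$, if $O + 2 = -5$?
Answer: $\frac{18}{7} \approx 2.5714$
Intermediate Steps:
$O = -7$ ($O = -2 - 5 = -7$)
$q{\left(H,w \right)} = 6 + 4 w^{2}$ ($q{\left(H,w \right)} = \left(2 w\right)^{2} + 6 = 4 w^{2} + 6 = 6 + 4 w^{2}$)
$p{\left(a,Q \right)} = - \frac{4}{7}$ ($p{\left(a,Q \right)} = \frac{4}{-7} = 4 \left(- \frac{1}{7}\right) = - \frac{4}{7}$)
$q{\left(3 - -2,0 \right)} \left(1 + p{\left(2,0 \right)}\right) = \left(6 + 4 \cdot 0^{2}\right) \left(1 - \frac{4}{7}\right) = \left(6 + 4 \cdot 0\right) \frac{3}{7} = \left(6 + 0\right) \frac{3}{7} = 6 \cdot \frac{3}{7} = \frac{18}{7}$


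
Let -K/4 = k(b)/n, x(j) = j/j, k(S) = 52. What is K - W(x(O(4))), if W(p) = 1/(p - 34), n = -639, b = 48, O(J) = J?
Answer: 2501/7029 ≈ 0.35581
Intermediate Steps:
x(j) = 1
W(p) = 1/(-34 + p)
K = 208/639 (K = -208/(-639) = -208*(-1)/639 = -4*(-52/639) = 208/639 ≈ 0.32551)
K - W(x(O(4))) = 208/639 - 1/(-34 + 1) = 208/639 - 1/(-33) = 208/639 - 1*(-1/33) = 208/639 + 1/33 = 2501/7029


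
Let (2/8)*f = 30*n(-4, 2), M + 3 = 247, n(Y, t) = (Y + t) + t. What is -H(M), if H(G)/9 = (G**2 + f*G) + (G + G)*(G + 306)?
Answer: -2951424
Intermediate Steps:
n(Y, t) = Y + 2*t
M = 244 (M = -3 + 247 = 244)
f = 0 (f = 4*(30*(-4 + 2*2)) = 4*(30*(-4 + 4)) = 4*(30*0) = 4*0 = 0)
H(G) = 9*G**2 + 18*G*(306 + G) (H(G) = 9*((G**2 + 0*G) + (G + G)*(G + 306)) = 9*((G**2 + 0) + (2*G)*(306 + G)) = 9*(G**2 + 2*G*(306 + G)) = 9*G**2 + 18*G*(306 + G))
-H(M) = -27*244*(204 + 244) = -27*244*448 = -1*2951424 = -2951424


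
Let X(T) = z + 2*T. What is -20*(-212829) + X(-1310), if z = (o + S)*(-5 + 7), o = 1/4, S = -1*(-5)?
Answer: 8507941/2 ≈ 4.2540e+6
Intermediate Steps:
S = 5
o = ¼ ≈ 0.25000
z = 21/2 (z = (¼ + 5)*(-5 + 7) = (21/4)*2 = 21/2 ≈ 10.500)
X(T) = 21/2 + 2*T
-20*(-212829) + X(-1310) = -20*(-212829) + (21/2 + 2*(-1310)) = 4256580 + (21/2 - 2620) = 4256580 - 5219/2 = 8507941/2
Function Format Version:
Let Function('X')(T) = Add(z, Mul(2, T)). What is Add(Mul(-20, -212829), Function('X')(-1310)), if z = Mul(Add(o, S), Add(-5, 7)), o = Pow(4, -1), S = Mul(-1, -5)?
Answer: Rational(8507941, 2) ≈ 4.2540e+6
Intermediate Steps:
S = 5
o = Rational(1, 4) ≈ 0.25000
z = Rational(21, 2) (z = Mul(Add(Rational(1, 4), 5), Add(-5, 7)) = Mul(Rational(21, 4), 2) = Rational(21, 2) ≈ 10.500)
Function('X')(T) = Add(Rational(21, 2), Mul(2, T))
Add(Mul(-20, -212829), Function('X')(-1310)) = Add(Mul(-20, -212829), Add(Rational(21, 2), Mul(2, -1310))) = Add(4256580, Add(Rational(21, 2), -2620)) = Add(4256580, Rational(-5219, 2)) = Rational(8507941, 2)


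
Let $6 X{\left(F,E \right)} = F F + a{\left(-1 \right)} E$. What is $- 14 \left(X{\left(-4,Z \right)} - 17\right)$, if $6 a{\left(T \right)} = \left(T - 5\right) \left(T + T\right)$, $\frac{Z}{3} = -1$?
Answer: $\frac{644}{3} \approx 214.67$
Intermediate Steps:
$Z = -3$ ($Z = 3 \left(-1\right) = -3$)
$a{\left(T \right)} = \frac{T \left(-5 + T\right)}{3}$ ($a{\left(T \right)} = \frac{\left(T - 5\right) \left(T + T\right)}{6} = \frac{\left(-5 + T\right) 2 T}{6} = \frac{2 T \left(-5 + T\right)}{6} = \frac{T \left(-5 + T\right)}{3}$)
$X{\left(F,E \right)} = \frac{E}{3} + \frac{F^{2}}{6}$ ($X{\left(F,E \right)} = \frac{F F + \frac{1}{3} \left(-1\right) \left(-5 - 1\right) E}{6} = \frac{F^{2} + \frac{1}{3} \left(-1\right) \left(-6\right) E}{6} = \frac{F^{2} + 2 E}{6} = \frac{E}{3} + \frac{F^{2}}{6}$)
$- 14 \left(X{\left(-4,Z \right)} - 17\right) = - 14 \left(\left(\frac{1}{3} \left(-3\right) + \frac{\left(-4\right)^{2}}{6}\right) - 17\right) = - 14 \left(\left(-1 + \frac{1}{6} \cdot 16\right) - 17\right) = - 14 \left(\left(-1 + \frac{8}{3}\right) - 17\right) = - 14 \left(\frac{5}{3} - 17\right) = \left(-14\right) \left(- \frac{46}{3}\right) = \frac{644}{3}$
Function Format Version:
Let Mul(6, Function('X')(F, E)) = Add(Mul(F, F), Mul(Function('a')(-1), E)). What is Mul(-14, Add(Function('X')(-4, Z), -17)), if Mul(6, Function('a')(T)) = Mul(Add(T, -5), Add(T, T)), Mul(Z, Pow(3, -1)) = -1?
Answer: Rational(644, 3) ≈ 214.67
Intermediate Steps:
Z = -3 (Z = Mul(3, -1) = -3)
Function('a')(T) = Mul(Rational(1, 3), T, Add(-5, T)) (Function('a')(T) = Mul(Rational(1, 6), Mul(Add(T, -5), Add(T, T))) = Mul(Rational(1, 6), Mul(Add(-5, T), Mul(2, T))) = Mul(Rational(1, 6), Mul(2, T, Add(-5, T))) = Mul(Rational(1, 3), T, Add(-5, T)))
Function('X')(F, E) = Add(Mul(Rational(1, 3), E), Mul(Rational(1, 6), Pow(F, 2))) (Function('X')(F, E) = Mul(Rational(1, 6), Add(Mul(F, F), Mul(Mul(Rational(1, 3), -1, Add(-5, -1)), E))) = Mul(Rational(1, 6), Add(Pow(F, 2), Mul(Mul(Rational(1, 3), -1, -6), E))) = Mul(Rational(1, 6), Add(Pow(F, 2), Mul(2, E))) = Add(Mul(Rational(1, 3), E), Mul(Rational(1, 6), Pow(F, 2))))
Mul(-14, Add(Function('X')(-4, Z), -17)) = Mul(-14, Add(Add(Mul(Rational(1, 3), -3), Mul(Rational(1, 6), Pow(-4, 2))), -17)) = Mul(-14, Add(Add(-1, Mul(Rational(1, 6), 16)), -17)) = Mul(-14, Add(Add(-1, Rational(8, 3)), -17)) = Mul(-14, Add(Rational(5, 3), -17)) = Mul(-14, Rational(-46, 3)) = Rational(644, 3)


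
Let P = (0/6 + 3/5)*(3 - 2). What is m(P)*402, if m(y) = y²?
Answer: 3618/25 ≈ 144.72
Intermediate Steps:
P = ⅗ (P = (0*(⅙) + 3*(⅕))*1 = (0 + ⅗)*1 = (⅗)*1 = ⅗ ≈ 0.60000)
m(P)*402 = (⅗)²*402 = (9/25)*402 = 3618/25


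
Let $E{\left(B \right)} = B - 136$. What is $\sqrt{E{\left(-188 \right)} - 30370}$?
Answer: $i \sqrt{30694} \approx 175.2 i$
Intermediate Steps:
$E{\left(B \right)} = -136 + B$
$\sqrt{E{\left(-188 \right)} - 30370} = \sqrt{\left(-136 - 188\right) - 30370} = \sqrt{-324 - 30370} = \sqrt{-30694} = i \sqrt{30694}$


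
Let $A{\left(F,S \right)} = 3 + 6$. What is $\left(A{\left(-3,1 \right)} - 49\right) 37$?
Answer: $-1480$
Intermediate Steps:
$A{\left(F,S \right)} = 9$
$\left(A{\left(-3,1 \right)} - 49\right) 37 = \left(9 - 49\right) 37 = \left(-40\right) 37 = -1480$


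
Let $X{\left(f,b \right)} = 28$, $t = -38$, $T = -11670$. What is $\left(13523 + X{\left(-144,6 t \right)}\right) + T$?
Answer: $1881$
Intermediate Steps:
$\left(13523 + X{\left(-144,6 t \right)}\right) + T = \left(13523 + 28\right) - 11670 = 13551 - 11670 = 1881$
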